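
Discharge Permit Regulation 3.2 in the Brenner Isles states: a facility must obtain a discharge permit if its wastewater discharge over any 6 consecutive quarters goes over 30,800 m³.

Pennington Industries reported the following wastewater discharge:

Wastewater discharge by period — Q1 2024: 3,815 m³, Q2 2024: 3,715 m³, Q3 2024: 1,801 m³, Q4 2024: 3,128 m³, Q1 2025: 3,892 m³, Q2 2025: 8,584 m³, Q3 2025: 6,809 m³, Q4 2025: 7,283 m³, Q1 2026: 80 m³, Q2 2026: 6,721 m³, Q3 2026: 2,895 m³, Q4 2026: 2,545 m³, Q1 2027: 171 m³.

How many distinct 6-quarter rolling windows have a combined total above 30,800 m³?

Q1 2024–Q2 2025: 3,815 m³ + 3,715 m³ + 1,801 m³ + 3,128 m³ + 3,892 m³ + 8,584 m³ = 24,935 m³ (under)
Q2 2024–Q3 2025: 3,715 m³ + 1,801 m³ + 3,128 m³ + 3,892 m³ + 8,584 m³ + 6,809 m³ = 27,929 m³ (under)
Q3 2024–Q4 2025: 1,801 m³ + 3,128 m³ + 3,892 m³ + 8,584 m³ + 6,809 m³ + 7,283 m³ = 31,497 m³ (over)
Q4 2024–Q1 2026: 3,128 m³ + 3,892 m³ + 8,584 m³ + 6,809 m³ + 7,283 m³ + 80 m³ = 29,776 m³ (under)
Q1 2025–Q2 2026: 3,892 m³ + 8,584 m³ + 6,809 m³ + 7,283 m³ + 80 m³ + 6,721 m³ = 33,369 m³ (over)
Q2 2025–Q3 2026: 8,584 m³ + 6,809 m³ + 7,283 m³ + 80 m³ + 6,721 m³ + 2,895 m³ = 32,372 m³ (over)
Q3 2025–Q4 2026: 6,809 m³ + 7,283 m³ + 80 m³ + 6,721 m³ + 2,895 m³ + 2,545 m³ = 26,333 m³ (under)
Q4 2025–Q1 2027: 7,283 m³ + 80 m³ + 6,721 m³ + 2,895 m³ + 2,545 m³ + 171 m³ = 19,695 m³ (under)
3 windows exceed the threshold.

3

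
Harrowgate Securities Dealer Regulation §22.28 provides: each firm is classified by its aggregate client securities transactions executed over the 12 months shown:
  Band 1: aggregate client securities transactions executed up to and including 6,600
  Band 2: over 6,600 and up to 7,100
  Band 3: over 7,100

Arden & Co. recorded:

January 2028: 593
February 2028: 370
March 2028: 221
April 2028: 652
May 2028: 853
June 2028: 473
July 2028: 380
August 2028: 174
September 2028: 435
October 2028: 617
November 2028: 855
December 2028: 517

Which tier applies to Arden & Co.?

Aggregate client securities transactions executed: 593 + 370 + 221 + 652 + 853 + 473 + 380 + 174 + 435 + 617 + 855 + 517 = 6,140.
6,140 ≤ 6,600, so Band 1 applies.

Band 1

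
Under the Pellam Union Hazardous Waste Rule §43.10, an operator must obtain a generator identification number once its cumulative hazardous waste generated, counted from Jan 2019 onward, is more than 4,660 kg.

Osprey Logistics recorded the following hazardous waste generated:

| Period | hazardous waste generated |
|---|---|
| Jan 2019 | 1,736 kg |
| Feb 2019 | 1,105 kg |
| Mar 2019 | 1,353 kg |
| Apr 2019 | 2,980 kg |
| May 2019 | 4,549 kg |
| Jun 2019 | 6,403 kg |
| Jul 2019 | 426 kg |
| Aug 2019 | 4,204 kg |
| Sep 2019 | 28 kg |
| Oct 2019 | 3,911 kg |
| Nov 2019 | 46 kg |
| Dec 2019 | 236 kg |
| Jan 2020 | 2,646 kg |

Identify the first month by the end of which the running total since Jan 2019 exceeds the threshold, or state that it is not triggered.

Apr 2019

Through Jan 2019: 1,736 kg
Through Feb 2019: 2,841 kg
Through Mar 2019: 4,194 kg
Through Apr 2019: 7,174 kg ← exceeds threshold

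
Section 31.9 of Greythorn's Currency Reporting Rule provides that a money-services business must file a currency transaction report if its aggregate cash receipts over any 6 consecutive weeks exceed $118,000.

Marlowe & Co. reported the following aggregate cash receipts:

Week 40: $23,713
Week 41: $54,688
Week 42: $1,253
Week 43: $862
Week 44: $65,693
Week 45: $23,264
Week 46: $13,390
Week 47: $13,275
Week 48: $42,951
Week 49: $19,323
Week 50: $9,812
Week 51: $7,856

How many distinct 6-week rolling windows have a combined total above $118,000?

5

Week 40–Week 45: $23,713 + $54,688 + $1,253 + $862 + $65,693 + $23,264 = $169,473 (over)
Week 41–Week 46: $54,688 + $1,253 + $862 + $65,693 + $23,264 + $13,390 = $159,150 (over)
Week 42–Week 47: $1,253 + $862 + $65,693 + $23,264 + $13,390 + $13,275 = $117,737 (under)
Week 43–Week 48: $862 + $65,693 + $23,264 + $13,390 + $13,275 + $42,951 = $159,435 (over)
Week 44–Week 49: $65,693 + $23,264 + $13,390 + $13,275 + $42,951 + $19,323 = $177,896 (over)
Week 45–Week 50: $23,264 + $13,390 + $13,275 + $42,951 + $19,323 + $9,812 = $122,015 (over)
Week 46–Week 51: $13,390 + $13,275 + $42,951 + $19,323 + $9,812 + $7,856 = $106,607 (under)
5 windows exceed the threshold.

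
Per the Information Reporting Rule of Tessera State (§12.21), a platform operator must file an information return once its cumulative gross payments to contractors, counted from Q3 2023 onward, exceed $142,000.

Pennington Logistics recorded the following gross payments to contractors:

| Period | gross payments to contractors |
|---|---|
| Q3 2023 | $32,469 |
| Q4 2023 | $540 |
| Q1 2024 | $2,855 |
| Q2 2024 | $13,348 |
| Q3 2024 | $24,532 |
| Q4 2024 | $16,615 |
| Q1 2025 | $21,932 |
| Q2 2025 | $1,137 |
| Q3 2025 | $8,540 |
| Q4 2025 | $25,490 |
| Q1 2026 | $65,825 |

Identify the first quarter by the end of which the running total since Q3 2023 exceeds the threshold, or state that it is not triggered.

Through Q3 2023: $32,469
Through Q4 2023: $33,009
Through Q1 2024: $35,864
Through Q2 2024: $49,212
Through Q3 2024: $73,744
Through Q4 2024: $90,359
Through Q1 2025: $112,291
Through Q2 2025: $113,428
Through Q3 2025: $121,968
Through Q4 2025: $147,458 ← exceeds threshold

Q4 2025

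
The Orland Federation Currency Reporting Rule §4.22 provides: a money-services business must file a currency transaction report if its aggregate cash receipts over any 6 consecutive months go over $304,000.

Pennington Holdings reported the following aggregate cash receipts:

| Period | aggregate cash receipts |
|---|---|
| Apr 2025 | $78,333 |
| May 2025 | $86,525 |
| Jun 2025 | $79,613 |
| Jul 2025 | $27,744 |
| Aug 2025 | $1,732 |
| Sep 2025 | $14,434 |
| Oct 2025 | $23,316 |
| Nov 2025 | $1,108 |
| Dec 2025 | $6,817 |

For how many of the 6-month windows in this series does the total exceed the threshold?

0

Apr 2025–Sep 2025: $78,333 + $86,525 + $79,613 + $27,744 + $1,732 + $14,434 = $288,381 (under)
May 2025–Oct 2025: $86,525 + $79,613 + $27,744 + $1,732 + $14,434 + $23,316 = $233,364 (under)
Jun 2025–Nov 2025: $79,613 + $27,744 + $1,732 + $14,434 + $23,316 + $1,108 = $147,947 (under)
Jul 2025–Dec 2025: $27,744 + $1,732 + $14,434 + $23,316 + $1,108 + $6,817 = $75,151 (under)
0 windows exceed the threshold.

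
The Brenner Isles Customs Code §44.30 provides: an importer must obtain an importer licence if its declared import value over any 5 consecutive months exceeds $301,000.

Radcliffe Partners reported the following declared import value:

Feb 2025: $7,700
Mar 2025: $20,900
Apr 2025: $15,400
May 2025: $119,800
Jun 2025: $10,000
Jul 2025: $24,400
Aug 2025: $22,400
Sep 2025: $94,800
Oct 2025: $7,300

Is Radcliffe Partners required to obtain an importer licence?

Feb 2025–Jun 2025: $7,700 + $20,900 + $15,400 + $119,800 + $10,000 = $173,800 (under)
Mar 2025–Jul 2025: $20,900 + $15,400 + $119,800 + $10,000 + $24,400 = $190,500 (under)
Apr 2025–Aug 2025: $15,400 + $119,800 + $10,000 + $24,400 + $22,400 = $192,000 (under)
May 2025–Sep 2025: $119,800 + $10,000 + $24,400 + $22,400 + $94,800 = $271,400 (under)
Jun 2025–Oct 2025: $10,000 + $24,400 + $22,400 + $94,800 + $7,300 = $158,900 (under)
No window exceeds $301,000.

No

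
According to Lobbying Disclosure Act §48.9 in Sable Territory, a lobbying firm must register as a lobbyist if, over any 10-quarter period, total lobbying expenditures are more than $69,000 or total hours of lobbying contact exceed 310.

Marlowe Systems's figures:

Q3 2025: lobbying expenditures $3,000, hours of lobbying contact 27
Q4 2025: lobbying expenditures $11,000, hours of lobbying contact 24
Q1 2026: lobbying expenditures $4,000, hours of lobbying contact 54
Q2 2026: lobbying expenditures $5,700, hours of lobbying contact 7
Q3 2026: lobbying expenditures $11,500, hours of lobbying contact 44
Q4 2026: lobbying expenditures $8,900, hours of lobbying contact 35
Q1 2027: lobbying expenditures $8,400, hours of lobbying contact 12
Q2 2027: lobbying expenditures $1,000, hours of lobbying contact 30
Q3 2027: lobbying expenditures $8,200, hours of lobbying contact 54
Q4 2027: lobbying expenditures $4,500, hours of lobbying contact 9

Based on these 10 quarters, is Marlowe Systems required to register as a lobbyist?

Total lobbying expenditures: $3,000 + $11,000 + $4,000 + $5,700 + $11,500 + $8,900 + $8,400 + $1,000 + $8,200 + $4,500 = $66,200 (≤ $69,000).
Total hours of lobbying contact: 27 + 24 + 54 + 7 + 44 + 35 + 12 + 30 + 54 + 9 = 296 (≤ 310).
The test is 'or': neither threshold is exceeded.

No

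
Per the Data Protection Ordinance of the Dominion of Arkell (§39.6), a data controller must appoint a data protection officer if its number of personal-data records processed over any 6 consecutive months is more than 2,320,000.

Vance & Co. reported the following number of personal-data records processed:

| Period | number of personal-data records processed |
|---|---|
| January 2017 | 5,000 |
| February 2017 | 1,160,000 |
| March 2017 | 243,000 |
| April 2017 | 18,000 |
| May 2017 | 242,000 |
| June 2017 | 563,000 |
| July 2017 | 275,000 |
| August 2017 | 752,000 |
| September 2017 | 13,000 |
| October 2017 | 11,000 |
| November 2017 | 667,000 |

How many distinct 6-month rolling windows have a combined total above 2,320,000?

1

January 2017–June 2017: 5,000 + 1,160,000 + 243,000 + 18,000 + 242,000 + 563,000 = 2,231,000 (under)
February 2017–July 2017: 1,160,000 + 243,000 + 18,000 + 242,000 + 563,000 + 275,000 = 2,501,000 (over)
March 2017–August 2017: 243,000 + 18,000 + 242,000 + 563,000 + 275,000 + 752,000 = 2,093,000 (under)
April 2017–September 2017: 18,000 + 242,000 + 563,000 + 275,000 + 752,000 + 13,000 = 1,863,000 (under)
May 2017–October 2017: 242,000 + 563,000 + 275,000 + 752,000 + 13,000 + 11,000 = 1,856,000 (under)
June 2017–November 2017: 563,000 + 275,000 + 752,000 + 13,000 + 11,000 + 667,000 = 2,281,000 (under)
1 window exceeds the threshold.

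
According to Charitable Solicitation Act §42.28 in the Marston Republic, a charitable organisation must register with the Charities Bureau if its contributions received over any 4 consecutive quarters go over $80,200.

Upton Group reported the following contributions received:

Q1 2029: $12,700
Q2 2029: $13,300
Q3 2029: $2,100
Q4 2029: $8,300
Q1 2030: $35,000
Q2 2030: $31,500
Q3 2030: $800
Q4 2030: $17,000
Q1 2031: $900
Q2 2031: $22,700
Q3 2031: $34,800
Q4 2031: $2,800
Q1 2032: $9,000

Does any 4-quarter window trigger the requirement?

Yes

Q1 2029–Q4 2029: $12,700 + $13,300 + $2,100 + $8,300 = $36,400 (under)
Q2 2029–Q1 2030: $13,300 + $2,100 + $8,300 + $35,000 = $58,700 (under)
Q3 2029–Q2 2030: $2,100 + $8,300 + $35,000 + $31,500 = $76,900 (under)
Q4 2029–Q3 2030: $8,300 + $35,000 + $31,500 + $800 = $75,600 (under)
Q1 2030–Q4 2030: $35,000 + $31,500 + $800 + $17,000 = $84,300 (over)
Q2 2030–Q1 2031: $31,500 + $800 + $17,000 + $900 = $50,200 (under)
Q3 2030–Q2 2031: $800 + $17,000 + $900 + $22,700 = $41,400 (under)
Q4 2030–Q3 2031: $17,000 + $900 + $22,700 + $34,800 = $75,400 (under)
Q1 2031–Q4 2031: $900 + $22,700 + $34,800 + $2,800 = $61,200 (under)
Q2 2031–Q1 2032: $22,700 + $34,800 + $2,800 + $9,000 = $69,300 (under)
At least one window exceeds $80,200.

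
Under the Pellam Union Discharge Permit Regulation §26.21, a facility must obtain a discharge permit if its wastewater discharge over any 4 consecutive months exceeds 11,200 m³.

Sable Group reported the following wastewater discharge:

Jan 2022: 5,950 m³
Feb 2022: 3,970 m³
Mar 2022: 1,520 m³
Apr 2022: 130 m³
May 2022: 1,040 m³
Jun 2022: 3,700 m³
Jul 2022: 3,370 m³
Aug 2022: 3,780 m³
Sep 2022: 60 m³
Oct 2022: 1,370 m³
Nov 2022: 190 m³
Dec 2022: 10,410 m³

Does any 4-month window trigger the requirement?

Yes

Jan 2022–Apr 2022: 5,950 m³ + 3,970 m³ + 1,520 m³ + 130 m³ = 11,570 m³ (over)
Feb 2022–May 2022: 3,970 m³ + 1,520 m³ + 130 m³ + 1,040 m³ = 6,660 m³ (under)
Mar 2022–Jun 2022: 1,520 m³ + 130 m³ + 1,040 m³ + 3,700 m³ = 6,390 m³ (under)
Apr 2022–Jul 2022: 130 m³ + 1,040 m³ + 3,700 m³ + 3,370 m³ = 8,240 m³ (under)
May 2022–Aug 2022: 1,040 m³ + 3,700 m³ + 3,370 m³ + 3,780 m³ = 11,890 m³ (over)
Jun 2022–Sep 2022: 3,700 m³ + 3,370 m³ + 3,780 m³ + 60 m³ = 10,910 m³ (under)
Jul 2022–Oct 2022: 3,370 m³ + 3,780 m³ + 60 m³ + 1,370 m³ = 8,580 m³ (under)
Aug 2022–Nov 2022: 3,780 m³ + 60 m³ + 1,370 m³ + 190 m³ = 5,400 m³ (under)
Sep 2022–Dec 2022: 60 m³ + 1,370 m³ + 190 m³ + 10,410 m³ = 12,030 m³ (over)
At least one window exceeds 11,200 m³.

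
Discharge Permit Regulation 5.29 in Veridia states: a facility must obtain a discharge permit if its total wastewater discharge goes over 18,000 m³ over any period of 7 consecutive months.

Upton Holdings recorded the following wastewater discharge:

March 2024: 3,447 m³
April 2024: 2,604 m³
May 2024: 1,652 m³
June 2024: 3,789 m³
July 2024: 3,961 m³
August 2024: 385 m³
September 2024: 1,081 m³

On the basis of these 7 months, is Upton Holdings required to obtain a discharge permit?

Total wastewater discharge: 3,447 m³ + 2,604 m³ + 1,652 m³ + 3,789 m³ + 3,961 m³ + 385 m³ + 1,081 m³ = 16,919 m³.
16,919 m³ ≤ 18,000 m³, so the threshold is not exceeded.

No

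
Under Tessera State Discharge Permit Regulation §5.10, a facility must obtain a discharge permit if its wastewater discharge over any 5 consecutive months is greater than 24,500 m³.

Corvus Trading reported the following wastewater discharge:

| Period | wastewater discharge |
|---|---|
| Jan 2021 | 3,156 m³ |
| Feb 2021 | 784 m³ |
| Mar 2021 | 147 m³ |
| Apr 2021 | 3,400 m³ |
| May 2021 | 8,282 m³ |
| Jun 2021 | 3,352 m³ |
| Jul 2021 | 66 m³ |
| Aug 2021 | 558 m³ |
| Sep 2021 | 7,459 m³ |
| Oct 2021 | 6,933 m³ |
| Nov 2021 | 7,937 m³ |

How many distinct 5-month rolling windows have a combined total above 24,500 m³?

Jan 2021–May 2021: 3,156 m³ + 784 m³ + 147 m³ + 3,400 m³ + 8,282 m³ = 15,769 m³ (under)
Feb 2021–Jun 2021: 784 m³ + 147 m³ + 3,400 m³ + 8,282 m³ + 3,352 m³ = 15,965 m³ (under)
Mar 2021–Jul 2021: 147 m³ + 3,400 m³ + 8,282 m³ + 3,352 m³ + 66 m³ = 15,247 m³ (under)
Apr 2021–Aug 2021: 3,400 m³ + 8,282 m³ + 3,352 m³ + 66 m³ + 558 m³ = 15,658 m³ (under)
May 2021–Sep 2021: 8,282 m³ + 3,352 m³ + 66 m³ + 558 m³ + 7,459 m³ = 19,717 m³ (under)
Jun 2021–Oct 2021: 3,352 m³ + 66 m³ + 558 m³ + 7,459 m³ + 6,933 m³ = 18,368 m³ (under)
Jul 2021–Nov 2021: 66 m³ + 558 m³ + 7,459 m³ + 6,933 m³ + 7,937 m³ = 22,953 m³ (under)
0 windows exceed the threshold.

0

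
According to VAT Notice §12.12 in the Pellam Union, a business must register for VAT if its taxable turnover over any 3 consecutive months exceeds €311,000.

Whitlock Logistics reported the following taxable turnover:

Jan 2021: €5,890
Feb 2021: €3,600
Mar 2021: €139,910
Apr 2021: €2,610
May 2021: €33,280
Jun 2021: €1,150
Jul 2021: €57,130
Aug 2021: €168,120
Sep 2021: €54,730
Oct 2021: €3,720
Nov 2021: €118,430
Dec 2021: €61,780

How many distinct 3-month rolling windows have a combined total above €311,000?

0

Jan 2021–Mar 2021: €5,890 + €3,600 + €139,910 = €149,400 (under)
Feb 2021–Apr 2021: €3,600 + €139,910 + €2,610 = €146,120 (under)
Mar 2021–May 2021: €139,910 + €2,610 + €33,280 = €175,800 (under)
Apr 2021–Jun 2021: €2,610 + €33,280 + €1,150 = €37,040 (under)
May 2021–Jul 2021: €33,280 + €1,150 + €57,130 = €91,560 (under)
Jun 2021–Aug 2021: €1,150 + €57,130 + €168,120 = €226,400 (under)
Jul 2021–Sep 2021: €57,130 + €168,120 + €54,730 = €279,980 (under)
Aug 2021–Oct 2021: €168,120 + €54,730 + €3,720 = €226,570 (under)
Sep 2021–Nov 2021: €54,730 + €3,720 + €118,430 = €176,880 (under)
Oct 2021–Dec 2021: €3,720 + €118,430 + €61,780 = €183,930 (under)
0 windows exceed the threshold.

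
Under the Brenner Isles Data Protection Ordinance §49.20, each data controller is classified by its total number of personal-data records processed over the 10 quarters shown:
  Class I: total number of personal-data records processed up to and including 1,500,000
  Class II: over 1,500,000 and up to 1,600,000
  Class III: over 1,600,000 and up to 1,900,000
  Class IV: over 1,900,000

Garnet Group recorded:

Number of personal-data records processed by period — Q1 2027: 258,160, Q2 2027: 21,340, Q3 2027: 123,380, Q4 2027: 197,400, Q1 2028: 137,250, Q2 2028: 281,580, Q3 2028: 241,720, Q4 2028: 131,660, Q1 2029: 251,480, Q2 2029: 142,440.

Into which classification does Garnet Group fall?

Class III

Total number of personal-data records processed: 258,160 + 21,340 + 123,380 + 197,400 + 137,250 + 281,580 + 241,720 + 131,660 + 251,480 + 142,440 = 1,786,410.
1,600,000 < 1,786,410 ≤ 1,900,000, so Class III applies.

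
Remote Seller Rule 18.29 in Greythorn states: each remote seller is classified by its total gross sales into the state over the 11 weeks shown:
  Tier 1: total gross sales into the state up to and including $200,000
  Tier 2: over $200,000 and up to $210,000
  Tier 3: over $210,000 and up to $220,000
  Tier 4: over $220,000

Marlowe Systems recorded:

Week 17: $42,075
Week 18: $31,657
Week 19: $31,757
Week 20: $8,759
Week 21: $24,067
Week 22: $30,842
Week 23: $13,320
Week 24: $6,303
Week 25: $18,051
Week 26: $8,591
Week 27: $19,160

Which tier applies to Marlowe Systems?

Tier 4

Total gross sales into the state: $42,075 + $31,657 + $31,757 + $8,759 + $24,067 + $30,842 + $13,320 + $6,303 + $18,051 + $8,591 + $19,160 = $234,582.
$234,582 > $220,000, so Tier 4 applies.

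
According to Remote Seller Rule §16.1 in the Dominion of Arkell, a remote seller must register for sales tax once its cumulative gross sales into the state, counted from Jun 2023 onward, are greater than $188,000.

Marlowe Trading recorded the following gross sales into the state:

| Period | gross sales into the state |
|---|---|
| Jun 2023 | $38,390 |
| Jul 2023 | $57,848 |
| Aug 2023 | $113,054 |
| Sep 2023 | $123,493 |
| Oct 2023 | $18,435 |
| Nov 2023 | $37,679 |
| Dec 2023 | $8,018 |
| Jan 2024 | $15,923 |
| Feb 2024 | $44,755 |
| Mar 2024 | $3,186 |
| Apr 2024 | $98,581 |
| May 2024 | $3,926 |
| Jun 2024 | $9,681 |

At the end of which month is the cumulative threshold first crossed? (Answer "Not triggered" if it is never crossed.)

Through Jun 2023: $38,390
Through Jul 2023: $96,238
Through Aug 2023: $209,292 ← exceeds threshold

Aug 2023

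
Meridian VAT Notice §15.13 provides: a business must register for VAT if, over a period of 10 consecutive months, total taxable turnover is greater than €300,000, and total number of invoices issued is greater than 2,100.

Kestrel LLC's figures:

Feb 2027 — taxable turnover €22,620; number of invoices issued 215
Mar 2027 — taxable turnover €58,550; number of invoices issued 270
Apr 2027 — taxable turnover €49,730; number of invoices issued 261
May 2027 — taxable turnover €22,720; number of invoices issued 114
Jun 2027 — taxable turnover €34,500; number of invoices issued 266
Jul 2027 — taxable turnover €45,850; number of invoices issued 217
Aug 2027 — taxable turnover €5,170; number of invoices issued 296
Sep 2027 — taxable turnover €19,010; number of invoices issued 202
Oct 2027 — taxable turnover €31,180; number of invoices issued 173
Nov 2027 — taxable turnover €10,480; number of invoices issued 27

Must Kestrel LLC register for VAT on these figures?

No

Total taxable turnover: €22,620 + €58,550 + €49,730 + €22,720 + €34,500 + €45,850 + €5,170 + €19,010 + €31,180 + €10,480 = €299,810 (≤ €300,000).
Total number of invoices issued: 215 + 270 + 261 + 114 + 266 + 217 + 296 + 202 + 173 + 27 = 2,041 (≤ 2,100).
The test is 'and': the rule requires both, and at least one is not exceeded.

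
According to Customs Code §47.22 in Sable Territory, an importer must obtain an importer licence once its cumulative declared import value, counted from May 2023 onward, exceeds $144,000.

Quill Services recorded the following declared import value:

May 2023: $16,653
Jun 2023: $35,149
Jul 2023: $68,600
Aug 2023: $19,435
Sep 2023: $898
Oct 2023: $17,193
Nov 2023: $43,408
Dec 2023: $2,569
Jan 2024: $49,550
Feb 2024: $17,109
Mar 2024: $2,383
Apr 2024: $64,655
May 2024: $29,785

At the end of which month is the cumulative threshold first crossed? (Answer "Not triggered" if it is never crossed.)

Through May 2023: $16,653
Through Jun 2023: $51,802
Through Jul 2023: $120,402
Through Aug 2023: $139,837
Through Sep 2023: $140,735
Through Oct 2023: $157,928 ← exceeds threshold

Oct 2023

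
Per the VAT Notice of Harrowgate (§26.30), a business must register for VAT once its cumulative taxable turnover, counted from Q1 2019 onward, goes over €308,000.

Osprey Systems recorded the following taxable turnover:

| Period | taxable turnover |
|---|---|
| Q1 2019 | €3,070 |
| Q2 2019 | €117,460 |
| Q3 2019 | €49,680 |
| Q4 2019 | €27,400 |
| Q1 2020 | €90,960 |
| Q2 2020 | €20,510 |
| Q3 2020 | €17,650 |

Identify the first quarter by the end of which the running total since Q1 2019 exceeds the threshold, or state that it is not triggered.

Through Q1 2019: €3,070
Through Q2 2019: €120,530
Through Q3 2019: €170,210
Through Q4 2019: €197,610
Through Q1 2020: €288,570
Through Q2 2020: €309,080 ← exceeds threshold

Q2 2020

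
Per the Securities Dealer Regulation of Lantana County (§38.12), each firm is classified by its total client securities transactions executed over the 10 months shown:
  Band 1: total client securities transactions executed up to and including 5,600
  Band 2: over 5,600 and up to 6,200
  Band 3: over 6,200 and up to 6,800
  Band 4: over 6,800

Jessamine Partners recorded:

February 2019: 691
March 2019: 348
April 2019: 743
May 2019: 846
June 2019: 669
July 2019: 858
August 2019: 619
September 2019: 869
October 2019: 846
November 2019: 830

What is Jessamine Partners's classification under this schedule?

Total client securities transactions executed: 691 + 348 + 743 + 846 + 669 + 858 + 619 + 869 + 846 + 830 = 7,319.
7,319 > 6,800, so Band 4 applies.

Band 4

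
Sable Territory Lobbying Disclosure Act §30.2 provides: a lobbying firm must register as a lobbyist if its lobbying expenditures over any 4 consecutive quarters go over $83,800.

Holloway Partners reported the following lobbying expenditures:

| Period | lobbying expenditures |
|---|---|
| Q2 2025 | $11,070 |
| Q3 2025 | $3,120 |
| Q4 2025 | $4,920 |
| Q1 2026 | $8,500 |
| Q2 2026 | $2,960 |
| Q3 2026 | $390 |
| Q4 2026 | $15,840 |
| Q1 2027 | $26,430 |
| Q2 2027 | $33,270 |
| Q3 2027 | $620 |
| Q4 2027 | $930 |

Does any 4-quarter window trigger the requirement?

Q2 2025–Q1 2026: $11,070 + $3,120 + $4,920 + $8,500 = $27,610 (under)
Q3 2025–Q2 2026: $3,120 + $4,920 + $8,500 + $2,960 = $19,500 (under)
Q4 2025–Q3 2026: $4,920 + $8,500 + $2,960 + $390 = $16,770 (under)
Q1 2026–Q4 2026: $8,500 + $2,960 + $390 + $15,840 = $27,690 (under)
Q2 2026–Q1 2027: $2,960 + $390 + $15,840 + $26,430 = $45,620 (under)
Q3 2026–Q2 2027: $390 + $15,840 + $26,430 + $33,270 = $75,930 (under)
Q4 2026–Q3 2027: $15,840 + $26,430 + $33,270 + $620 = $76,160 (under)
Q1 2027–Q4 2027: $26,430 + $33,270 + $620 + $930 = $61,250 (under)
No window exceeds $83,800.

No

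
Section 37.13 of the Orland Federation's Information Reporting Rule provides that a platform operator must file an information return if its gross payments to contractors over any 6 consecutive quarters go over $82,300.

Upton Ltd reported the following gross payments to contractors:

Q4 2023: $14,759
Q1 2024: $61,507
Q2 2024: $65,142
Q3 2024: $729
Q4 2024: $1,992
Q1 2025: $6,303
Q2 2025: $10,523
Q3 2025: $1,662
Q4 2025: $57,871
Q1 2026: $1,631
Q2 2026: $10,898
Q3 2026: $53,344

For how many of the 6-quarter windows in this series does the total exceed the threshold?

5

Q4 2023–Q1 2025: $14,759 + $61,507 + $65,142 + $729 + $1,992 + $6,303 = $150,432 (over)
Q1 2024–Q2 2025: $61,507 + $65,142 + $729 + $1,992 + $6,303 + $10,523 = $146,196 (over)
Q2 2024–Q3 2025: $65,142 + $729 + $1,992 + $6,303 + $10,523 + $1,662 = $86,351 (over)
Q3 2024–Q4 2025: $729 + $1,992 + $6,303 + $10,523 + $1,662 + $57,871 = $79,080 (under)
Q4 2024–Q1 2026: $1,992 + $6,303 + $10,523 + $1,662 + $57,871 + $1,631 = $79,982 (under)
Q1 2025–Q2 2026: $6,303 + $10,523 + $1,662 + $57,871 + $1,631 + $10,898 = $88,888 (over)
Q2 2025–Q3 2026: $10,523 + $1,662 + $57,871 + $1,631 + $10,898 + $53,344 = $135,929 (over)
5 windows exceed the threshold.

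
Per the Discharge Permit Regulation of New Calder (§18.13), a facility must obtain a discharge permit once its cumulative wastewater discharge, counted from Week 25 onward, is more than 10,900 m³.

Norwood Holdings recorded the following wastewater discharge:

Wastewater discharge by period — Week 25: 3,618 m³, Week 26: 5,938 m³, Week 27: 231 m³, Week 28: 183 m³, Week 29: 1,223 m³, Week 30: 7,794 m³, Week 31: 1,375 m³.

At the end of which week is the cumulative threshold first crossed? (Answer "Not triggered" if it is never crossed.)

Week 29

Through Week 25: 3,618 m³
Through Week 26: 9,556 m³
Through Week 27: 9,787 m³
Through Week 28: 9,970 m³
Through Week 29: 11,193 m³ ← exceeds threshold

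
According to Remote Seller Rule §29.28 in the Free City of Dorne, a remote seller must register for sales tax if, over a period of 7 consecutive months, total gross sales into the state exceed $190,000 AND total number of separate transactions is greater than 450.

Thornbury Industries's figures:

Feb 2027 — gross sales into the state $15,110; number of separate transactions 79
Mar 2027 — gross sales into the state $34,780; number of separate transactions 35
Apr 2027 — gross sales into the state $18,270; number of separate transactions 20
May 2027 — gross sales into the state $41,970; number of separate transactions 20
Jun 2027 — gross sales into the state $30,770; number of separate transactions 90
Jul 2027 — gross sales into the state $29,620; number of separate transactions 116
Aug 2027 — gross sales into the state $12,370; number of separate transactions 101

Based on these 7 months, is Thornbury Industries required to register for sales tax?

No

Total gross sales into the state: $15,110 + $34,780 + $18,270 + $41,970 + $30,770 + $29,620 + $12,370 = $182,890 (≤ $190,000).
Total number of separate transactions: 79 + 35 + 20 + 20 + 90 + 116 + 101 = 461 (> 450).
The test is 'and': the rule requires both, and at least one is not exceeded.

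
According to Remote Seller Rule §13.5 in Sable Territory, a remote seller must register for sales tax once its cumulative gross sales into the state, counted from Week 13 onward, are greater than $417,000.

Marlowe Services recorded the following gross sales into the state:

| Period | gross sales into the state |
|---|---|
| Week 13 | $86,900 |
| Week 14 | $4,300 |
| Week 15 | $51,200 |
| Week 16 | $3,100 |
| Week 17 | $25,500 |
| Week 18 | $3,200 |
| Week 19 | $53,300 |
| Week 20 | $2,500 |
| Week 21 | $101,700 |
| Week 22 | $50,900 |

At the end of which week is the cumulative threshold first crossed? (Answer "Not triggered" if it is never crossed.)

Not triggered

Through Week 13: $86,900
Through Week 14: $91,200
Through Week 15: $142,400
Through Week 16: $145,500
Through Week 17: $171,000
Through Week 18: $174,200
Through Week 19: $227,500
Through Week 20: $230,000
Through Week 21: $331,700
Through Week 22: $382,600
Final cumulative total $382,600 ≤ $417,000; the threshold is never exceeded.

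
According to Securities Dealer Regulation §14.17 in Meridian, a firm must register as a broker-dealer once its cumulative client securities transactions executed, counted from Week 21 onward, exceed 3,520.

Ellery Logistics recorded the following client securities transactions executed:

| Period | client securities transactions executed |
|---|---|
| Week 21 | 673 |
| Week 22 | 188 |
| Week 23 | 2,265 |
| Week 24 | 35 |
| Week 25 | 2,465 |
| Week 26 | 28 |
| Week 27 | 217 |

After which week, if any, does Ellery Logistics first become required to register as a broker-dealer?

Week 25

Through Week 21: 673
Through Week 22: 861
Through Week 23: 3,126
Through Week 24: 3,161
Through Week 25: 5,626 ← exceeds threshold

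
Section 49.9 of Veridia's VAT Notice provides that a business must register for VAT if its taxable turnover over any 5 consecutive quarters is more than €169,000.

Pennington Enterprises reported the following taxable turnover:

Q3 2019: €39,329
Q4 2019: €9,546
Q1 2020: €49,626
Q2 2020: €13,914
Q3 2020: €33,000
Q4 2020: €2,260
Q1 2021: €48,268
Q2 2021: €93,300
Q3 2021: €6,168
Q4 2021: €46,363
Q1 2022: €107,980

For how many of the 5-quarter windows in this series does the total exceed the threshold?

Q3 2019–Q3 2020: €39,329 + €9,546 + €49,626 + €13,914 + €33,000 = €145,415 (under)
Q4 2019–Q4 2020: €9,546 + €49,626 + €13,914 + €33,000 + €2,260 = €108,346 (under)
Q1 2020–Q1 2021: €49,626 + €13,914 + €33,000 + €2,260 + €48,268 = €147,068 (under)
Q2 2020–Q2 2021: €13,914 + €33,000 + €2,260 + €48,268 + €93,300 = €190,742 (over)
Q3 2020–Q3 2021: €33,000 + €2,260 + €48,268 + €93,300 + €6,168 = €182,996 (over)
Q4 2020–Q4 2021: €2,260 + €48,268 + €93,300 + €6,168 + €46,363 = €196,359 (over)
Q1 2021–Q1 2022: €48,268 + €93,300 + €6,168 + €46,363 + €107,980 = €302,079 (over)
4 windows exceed the threshold.

4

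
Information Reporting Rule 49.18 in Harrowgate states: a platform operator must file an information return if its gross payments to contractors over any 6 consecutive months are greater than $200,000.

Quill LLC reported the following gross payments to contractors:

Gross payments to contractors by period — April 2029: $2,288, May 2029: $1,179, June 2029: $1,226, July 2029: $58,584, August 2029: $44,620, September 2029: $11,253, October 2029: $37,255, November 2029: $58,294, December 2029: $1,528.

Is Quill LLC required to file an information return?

April 2029–September 2029: $2,288 + $1,179 + $1,226 + $58,584 + $44,620 + $11,253 = $119,150 (under)
May 2029–October 2029: $1,179 + $1,226 + $58,584 + $44,620 + $11,253 + $37,255 = $154,117 (under)
June 2029–November 2029: $1,226 + $58,584 + $44,620 + $11,253 + $37,255 + $58,294 = $211,232 (over)
July 2029–December 2029: $58,584 + $44,620 + $11,253 + $37,255 + $58,294 + $1,528 = $211,534 (over)
At least one window exceeds $200,000.

Yes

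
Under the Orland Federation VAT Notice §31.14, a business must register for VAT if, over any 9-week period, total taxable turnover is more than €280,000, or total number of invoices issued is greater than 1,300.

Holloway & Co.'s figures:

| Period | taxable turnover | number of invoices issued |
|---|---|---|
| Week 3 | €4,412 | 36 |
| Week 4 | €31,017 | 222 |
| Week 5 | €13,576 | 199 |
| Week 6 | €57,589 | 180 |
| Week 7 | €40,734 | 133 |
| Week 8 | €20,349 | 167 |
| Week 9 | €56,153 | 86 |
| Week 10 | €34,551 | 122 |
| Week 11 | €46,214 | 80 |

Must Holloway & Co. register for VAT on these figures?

Total taxable turnover: €4,412 + €31,017 + €13,576 + €57,589 + €40,734 + €20,349 + €56,153 + €34,551 + €46,214 = €304,595 (> €280,000).
Total number of invoices issued: 36 + 222 + 199 + 180 + 133 + 167 + 86 + 122 + 80 = 1,225 (≤ 1,300).
The test is 'or': at least one threshold is exceeded.

Yes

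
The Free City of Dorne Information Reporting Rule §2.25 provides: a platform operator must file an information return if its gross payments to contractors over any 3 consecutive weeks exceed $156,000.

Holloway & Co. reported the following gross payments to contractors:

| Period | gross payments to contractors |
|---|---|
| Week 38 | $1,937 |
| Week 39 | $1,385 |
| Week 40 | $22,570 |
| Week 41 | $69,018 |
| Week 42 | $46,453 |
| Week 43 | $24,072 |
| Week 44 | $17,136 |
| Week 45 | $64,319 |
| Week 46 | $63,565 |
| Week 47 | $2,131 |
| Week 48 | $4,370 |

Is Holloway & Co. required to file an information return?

Week 38–Week 40: $1,937 + $1,385 + $22,570 = $25,892 (under)
Week 39–Week 41: $1,385 + $22,570 + $69,018 = $92,973 (under)
Week 40–Week 42: $22,570 + $69,018 + $46,453 = $138,041 (under)
Week 41–Week 43: $69,018 + $46,453 + $24,072 = $139,543 (under)
Week 42–Week 44: $46,453 + $24,072 + $17,136 = $87,661 (under)
Week 43–Week 45: $24,072 + $17,136 + $64,319 = $105,527 (under)
Week 44–Week 46: $17,136 + $64,319 + $63,565 = $145,020 (under)
Week 45–Week 47: $64,319 + $63,565 + $2,131 = $130,015 (under)
Week 46–Week 48: $63,565 + $2,131 + $4,370 = $70,066 (under)
No window exceeds $156,000.

No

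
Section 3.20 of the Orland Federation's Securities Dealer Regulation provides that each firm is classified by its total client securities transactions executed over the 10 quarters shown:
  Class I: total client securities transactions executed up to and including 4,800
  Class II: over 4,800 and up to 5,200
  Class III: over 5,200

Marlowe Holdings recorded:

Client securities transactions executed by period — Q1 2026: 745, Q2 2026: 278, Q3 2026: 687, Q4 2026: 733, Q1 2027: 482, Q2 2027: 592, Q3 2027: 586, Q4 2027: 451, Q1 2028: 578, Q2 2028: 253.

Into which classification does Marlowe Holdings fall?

Class III

Total client securities transactions executed: 745 + 278 + 687 + 733 + 482 + 592 + 586 + 451 + 578 + 253 = 5,385.
5,385 > 5,200, so Class III applies.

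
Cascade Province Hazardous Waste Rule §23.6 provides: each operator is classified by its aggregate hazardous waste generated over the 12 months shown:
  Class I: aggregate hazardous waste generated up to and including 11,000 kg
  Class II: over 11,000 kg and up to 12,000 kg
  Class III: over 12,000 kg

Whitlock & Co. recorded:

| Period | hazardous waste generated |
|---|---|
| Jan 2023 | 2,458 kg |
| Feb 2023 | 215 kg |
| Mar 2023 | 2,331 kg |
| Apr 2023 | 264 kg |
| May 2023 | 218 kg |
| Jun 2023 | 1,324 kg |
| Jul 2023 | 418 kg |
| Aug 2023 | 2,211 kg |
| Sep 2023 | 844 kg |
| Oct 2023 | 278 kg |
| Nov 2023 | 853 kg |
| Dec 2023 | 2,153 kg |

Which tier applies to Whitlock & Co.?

Class III

Aggregate hazardous waste generated: 2,458 kg + 215 kg + 2,331 kg + 264 kg + 218 kg + 1,324 kg + 418 kg + 2,211 kg + 844 kg + 278 kg + 853 kg + 2,153 kg = 13,567 kg.
13,567 kg > 12,000 kg, so Class III applies.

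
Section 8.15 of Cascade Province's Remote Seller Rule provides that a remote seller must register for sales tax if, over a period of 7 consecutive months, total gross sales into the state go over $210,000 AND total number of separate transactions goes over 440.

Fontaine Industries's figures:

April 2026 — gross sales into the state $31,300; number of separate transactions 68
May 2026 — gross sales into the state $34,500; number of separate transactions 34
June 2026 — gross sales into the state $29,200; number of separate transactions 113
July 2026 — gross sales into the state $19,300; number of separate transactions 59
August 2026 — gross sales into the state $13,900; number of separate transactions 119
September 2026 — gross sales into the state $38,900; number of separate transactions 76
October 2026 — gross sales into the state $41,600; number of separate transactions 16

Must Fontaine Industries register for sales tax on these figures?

No

Total gross sales into the state: $31,300 + $34,500 + $29,200 + $19,300 + $13,900 + $38,900 + $41,600 = $208,700 (≤ $210,000).
Total number of separate transactions: 68 + 34 + 113 + 59 + 119 + 76 + 16 = 485 (> 440).
The test is 'and': the rule requires both, and at least one is not exceeded.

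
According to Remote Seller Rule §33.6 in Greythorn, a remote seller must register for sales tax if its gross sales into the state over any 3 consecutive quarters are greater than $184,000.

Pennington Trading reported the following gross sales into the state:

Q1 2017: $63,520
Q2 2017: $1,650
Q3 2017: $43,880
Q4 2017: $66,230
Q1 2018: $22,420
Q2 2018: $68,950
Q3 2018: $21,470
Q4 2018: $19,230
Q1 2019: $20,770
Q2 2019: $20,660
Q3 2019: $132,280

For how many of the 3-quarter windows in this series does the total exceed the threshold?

Q1 2017–Q3 2017: $63,520 + $1,650 + $43,880 = $109,050 (under)
Q2 2017–Q4 2017: $1,650 + $43,880 + $66,230 = $111,760 (under)
Q3 2017–Q1 2018: $43,880 + $66,230 + $22,420 = $132,530 (under)
Q4 2017–Q2 2018: $66,230 + $22,420 + $68,950 = $157,600 (under)
Q1 2018–Q3 2018: $22,420 + $68,950 + $21,470 = $112,840 (under)
Q2 2018–Q4 2018: $68,950 + $21,470 + $19,230 = $109,650 (under)
Q3 2018–Q1 2019: $21,470 + $19,230 + $20,770 = $61,470 (under)
Q4 2018–Q2 2019: $19,230 + $20,770 + $20,660 = $60,660 (under)
Q1 2019–Q3 2019: $20,770 + $20,660 + $132,280 = $173,710 (under)
0 windows exceed the threshold.

0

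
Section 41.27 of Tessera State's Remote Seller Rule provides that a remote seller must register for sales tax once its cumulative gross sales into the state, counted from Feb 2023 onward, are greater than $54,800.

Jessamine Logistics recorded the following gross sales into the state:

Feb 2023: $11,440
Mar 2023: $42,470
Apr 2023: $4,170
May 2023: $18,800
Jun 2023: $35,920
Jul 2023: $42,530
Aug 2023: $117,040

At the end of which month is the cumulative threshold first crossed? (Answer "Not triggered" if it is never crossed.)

Apr 2023

Through Feb 2023: $11,440
Through Mar 2023: $53,910
Through Apr 2023: $58,080 ← exceeds threshold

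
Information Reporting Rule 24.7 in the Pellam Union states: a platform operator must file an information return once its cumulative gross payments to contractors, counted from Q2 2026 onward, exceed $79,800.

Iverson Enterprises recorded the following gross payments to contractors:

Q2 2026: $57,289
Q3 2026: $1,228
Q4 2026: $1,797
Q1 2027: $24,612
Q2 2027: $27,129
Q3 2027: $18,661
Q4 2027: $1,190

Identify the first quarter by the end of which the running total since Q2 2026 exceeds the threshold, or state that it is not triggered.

Through Q2 2026: $57,289
Through Q3 2026: $58,517
Through Q4 2026: $60,314
Through Q1 2027: $84,926 ← exceeds threshold

Q1 2027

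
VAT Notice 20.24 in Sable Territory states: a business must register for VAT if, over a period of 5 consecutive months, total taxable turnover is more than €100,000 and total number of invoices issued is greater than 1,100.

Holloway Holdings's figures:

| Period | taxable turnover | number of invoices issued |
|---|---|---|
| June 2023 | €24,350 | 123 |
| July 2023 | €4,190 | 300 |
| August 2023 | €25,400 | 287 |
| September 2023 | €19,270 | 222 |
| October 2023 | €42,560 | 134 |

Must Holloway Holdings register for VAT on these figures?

No

Total taxable turnover: €24,350 + €4,190 + €25,400 + €19,270 + €42,560 = €115,770 (> €100,000).
Total number of invoices issued: 123 + 300 + 287 + 222 + 134 = 1,066 (≤ 1,100).
The test is 'and': the rule requires both, and at least one is not exceeded.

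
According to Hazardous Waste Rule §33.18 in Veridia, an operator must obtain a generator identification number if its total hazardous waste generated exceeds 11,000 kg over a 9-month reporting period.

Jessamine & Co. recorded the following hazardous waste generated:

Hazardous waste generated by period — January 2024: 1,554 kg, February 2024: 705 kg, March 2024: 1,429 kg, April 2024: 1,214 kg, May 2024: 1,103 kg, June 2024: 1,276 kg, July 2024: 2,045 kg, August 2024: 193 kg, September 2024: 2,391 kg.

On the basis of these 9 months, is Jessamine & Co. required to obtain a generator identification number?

Total hazardous waste generated: 1,554 kg + 705 kg + 1,429 kg + 1,214 kg + 1,103 kg + 1,276 kg + 2,045 kg + 193 kg + 2,391 kg = 11,910 kg.
11,910 kg > 11,000 kg, so the threshold is exceeded.

Yes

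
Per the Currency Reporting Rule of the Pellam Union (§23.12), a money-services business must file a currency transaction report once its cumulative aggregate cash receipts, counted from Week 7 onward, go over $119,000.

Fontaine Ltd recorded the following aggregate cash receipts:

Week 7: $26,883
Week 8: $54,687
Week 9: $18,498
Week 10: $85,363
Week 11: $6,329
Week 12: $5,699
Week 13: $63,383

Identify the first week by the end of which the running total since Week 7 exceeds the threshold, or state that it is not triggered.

Through Week 7: $26,883
Through Week 8: $81,570
Through Week 9: $100,068
Through Week 10: $185,431 ← exceeds threshold

Week 10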